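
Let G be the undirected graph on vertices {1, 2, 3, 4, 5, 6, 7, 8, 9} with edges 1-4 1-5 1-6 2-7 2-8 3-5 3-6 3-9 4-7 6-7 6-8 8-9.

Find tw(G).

3

A width-3 tree decomposition is:
Bags: B1 = {2, 4, 7, 8}  B2 = {4, 6, 7, 8}  B3 = {1, 4, 6, 8}  B4 = {1, 6, 8, 9}  B5 = {1, 3, 6, 9}  B6 = {1, 3, 5, 9}
Tree: B1–B2, B2–B3, B3–B4, B4–B5, B5–B6
The largest bag has 4 vertices, giving width 3; this decomposition certifies tw(G) ≤ 3. For the lower bound: the 4 vertex sets {2,4,7}, {8}, {6}, {1,3,5,9} are disjoint, each induces a connected subgraph, and every pair is joined by at least one edge of G. Contracting each set to a single vertex therefore yields K_{4} as a minor, and since treewidth is minor-monotone, tw(G) ≥ tw(K_{4}) = 3. Therefore the treewidth is 3.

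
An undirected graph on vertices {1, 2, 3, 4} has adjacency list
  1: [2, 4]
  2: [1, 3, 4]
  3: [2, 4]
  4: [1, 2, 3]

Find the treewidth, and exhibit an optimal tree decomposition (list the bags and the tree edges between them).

Every bag has size at most 3, so the width is 3 − 1 = 2 and tw(G) ≤ 2. For the lower bound, the 3 vertices {1, 2, 4} are pairwise adjacent, and any tree decomposition puts a clique entirely inside one bag — forcing width ≥ 2. Hence tw(G) = 2 exactly.

Treewidth 2.
One such decomposition:
Bags: B1 = {1, 2, 4}  B2 = {2, 3, 4}
Tree: B1–B2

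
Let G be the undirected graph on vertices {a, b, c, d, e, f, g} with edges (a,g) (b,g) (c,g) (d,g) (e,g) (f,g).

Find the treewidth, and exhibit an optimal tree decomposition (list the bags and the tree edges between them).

Treewidth 1.
One such decomposition:
Bags: B1 = {e, g}  B2 = {d, g}  B3 = {a, g}  B4 = {b, g}  B5 = {f, g}  B6 = {c, g}
Tree: B1–B2, B1–B3, B2–B4, B3–B5, B2–B6

Every bag has size at most 2, so the width is 2 − 1 = 1 and tw(G) ≤ 1. G has an edge, so its treewidth is at least 1. Hence tw(G) = 1 exactly.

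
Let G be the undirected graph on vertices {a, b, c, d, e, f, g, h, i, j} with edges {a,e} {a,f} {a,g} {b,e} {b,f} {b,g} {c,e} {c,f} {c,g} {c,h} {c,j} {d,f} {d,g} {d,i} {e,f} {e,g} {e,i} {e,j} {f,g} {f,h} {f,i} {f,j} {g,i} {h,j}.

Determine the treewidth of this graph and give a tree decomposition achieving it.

Treewidth 3.
Bags: B1 = {c, e, f, g}  B2 = {c, e, f, j}  B3 = {b, e, f, g}  B4 = {a, e, f, g}  B5 = {c, f, h, j}  B6 = {e, f, g, i}  B7 = {d, f, g, i}
Tree: B1–B2, B1–B3, B1–B4, B2–B5, B1–B6, B6–B7

Each bag holds 4 vertices, so the decomposition has width 3, which upper-bounds the treewidth. On the other hand G contains the 4-clique {d, f, g, i}. A clique must lie in a single bag of any decomposition, so no decomposition can have width below 3. Combining the bounds, tw(G) = 3.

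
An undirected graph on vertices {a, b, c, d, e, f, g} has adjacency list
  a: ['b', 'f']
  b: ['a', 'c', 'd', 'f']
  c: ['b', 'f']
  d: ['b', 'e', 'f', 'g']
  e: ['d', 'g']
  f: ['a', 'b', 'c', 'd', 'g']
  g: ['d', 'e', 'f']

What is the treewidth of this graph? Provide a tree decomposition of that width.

Treewidth 2.
One such decomposition:
Bags: B1 = {b, d, f}  B2 = {a, b, f}  B3 = {d, f, g}  B4 = {b, c, f}  B5 = {d, e, g}
Tree: B1–B2, B1–B3, B2–B4, B3–B5

Each bag holds 3 vertices, so the decomposition has width 2, which upper-bounds the treewidth. Conversely, {d, e, g} is a clique of size 3, and the vertices of any clique must share a bag in every tree decomposition; so some bag has ≥ 3 vertices and tw(G) ≥ 2. Therefore the treewidth is 2.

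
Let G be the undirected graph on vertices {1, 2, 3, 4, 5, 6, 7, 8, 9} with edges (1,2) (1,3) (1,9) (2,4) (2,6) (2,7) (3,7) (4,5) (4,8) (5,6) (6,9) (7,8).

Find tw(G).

A width-3 tree decomposition is:
Bags: B1 = {4, 5, 6, 9}  B2 = {2, 4, 6, 9}  B3 = {1, 2, 4, 9}  B4 = {1, 2, 4, 8}  B5 = {1, 2, 7, 8}  B6 = {1, 3, 7, 8}
Tree: B1–B2, B2–B3, B3–B4, B4–B5, B5–B6
Each bag holds 4 vertices, so the decomposition has width 3, which upper-bounds the treewidth. For the lower bound: the 4 vertex sets {5,6,9}, {4}, {2}, {1,3,7,8} are disjoint, each induces a connected subgraph, and every pair is joined by at least one edge of G. Contracting each set to a single vertex therefore yields K_{4} as a minor, and since treewidth is minor-monotone, tw(G) ≥ tw(K_{4}) = 3. Therefore the treewidth is 3.

3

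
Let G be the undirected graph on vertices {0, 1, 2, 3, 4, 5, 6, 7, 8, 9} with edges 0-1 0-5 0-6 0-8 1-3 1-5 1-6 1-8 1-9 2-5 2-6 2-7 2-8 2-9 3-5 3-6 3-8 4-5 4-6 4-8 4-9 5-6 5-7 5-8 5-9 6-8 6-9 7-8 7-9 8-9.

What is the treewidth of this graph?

A width-4 tree decomposition is:
Bags: B1 = {0, 1, 5, 6, 8}  B2 = {1, 5, 6, 8, 9}  B3 = {2, 5, 6, 8, 9}  B4 = {4, 5, 6, 8, 9}  B5 = {2, 5, 7, 8, 9}  B6 = {1, 3, 5, 6, 8}
Tree: B1–B2, B2–B3, B3–B4, B3–B5, B2–B6
The largest bag has 5 vertices, giving width 4; this decomposition certifies tw(G) ≤ 4. For the lower bound, the 5 vertices {0, 1, 5, 6, 8} are pairwise adjacent, and any tree decomposition puts a clique entirely inside one bag — forcing width ≥ 4. Therefore the treewidth is 4.

4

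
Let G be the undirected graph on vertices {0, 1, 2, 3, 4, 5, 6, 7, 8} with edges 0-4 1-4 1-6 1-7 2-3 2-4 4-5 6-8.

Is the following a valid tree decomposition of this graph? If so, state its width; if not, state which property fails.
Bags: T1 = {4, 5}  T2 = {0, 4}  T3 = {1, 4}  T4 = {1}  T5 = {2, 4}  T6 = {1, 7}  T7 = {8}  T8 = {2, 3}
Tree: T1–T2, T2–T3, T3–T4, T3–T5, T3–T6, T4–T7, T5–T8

No — vertex 6 appears in no bag.

A tree decomposition must satisfy three properties: every vertex lies in some bag; for every edge, both endpoints lie together in some bag; and for every vertex, the bags containing it form a connected subtree. Here vertex 6 appears in no bag, so the decomposition is invalid.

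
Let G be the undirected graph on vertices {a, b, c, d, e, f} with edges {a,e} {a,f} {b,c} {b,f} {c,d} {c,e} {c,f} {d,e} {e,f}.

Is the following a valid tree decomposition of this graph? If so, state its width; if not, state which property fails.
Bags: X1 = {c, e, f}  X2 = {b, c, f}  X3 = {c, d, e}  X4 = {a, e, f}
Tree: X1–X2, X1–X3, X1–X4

Vertex coverage: the bags together contain {a, b, c, d, e, f}, the full vertex set. Edge coverage: each edge of G has both endpoints in at least one bag. Running intersection: for every vertex, the bags containing it form a connected subtree. All three properties hold, so this is a valid tree decomposition of width max|bag| − 1 = 2, and hence tw(G) ≤ 2.

Yes; width 2.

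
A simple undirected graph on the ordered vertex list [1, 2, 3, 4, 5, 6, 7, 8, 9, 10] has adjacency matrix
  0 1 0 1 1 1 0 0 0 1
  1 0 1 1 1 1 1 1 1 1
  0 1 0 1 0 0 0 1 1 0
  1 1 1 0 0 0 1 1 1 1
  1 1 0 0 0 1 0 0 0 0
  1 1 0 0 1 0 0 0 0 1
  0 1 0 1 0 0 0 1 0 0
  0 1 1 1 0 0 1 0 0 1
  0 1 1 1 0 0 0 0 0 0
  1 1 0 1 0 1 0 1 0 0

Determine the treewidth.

3

A width-3 tree decomposition is:
Bags: B1 = {2, 4, 8, 10}  B2 = {2, 3, 4, 8}  B3 = {1, 2, 4, 10}  B4 = {1, 2, 6, 10}  B5 = {1, 2, 5, 6}  B6 = {2, 3, 4, 9}  B7 = {2, 4, 7, 8}
Tree: B1–B2, B1–B3, B3–B4, B4–B5, B2–B6, B1–B7
Every bag has size at most 4, so the width is 4 − 1 = 3 and tw(G) ≤ 3. Conversely, {2, 4, 8, 10} is a clique of size 4, and the vertices of any clique must share a bag in every tree decomposition; so some bag has ≥ 4 vertices and tw(G) ≥ 3. Hence tw(G) = 3 exactly.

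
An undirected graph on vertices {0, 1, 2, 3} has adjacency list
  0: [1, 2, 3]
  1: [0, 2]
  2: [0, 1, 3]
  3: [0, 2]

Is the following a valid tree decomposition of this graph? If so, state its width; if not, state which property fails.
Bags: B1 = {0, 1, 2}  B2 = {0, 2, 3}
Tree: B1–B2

Yes; width 2.

Checking the three conditions: (i) the bags cover all of {0, 1, 2, 3}; (ii) for each edge, some bag contains both endpoints; (iii) the bags containing any fixed vertex form a subtree. All hold, so the decomposition is valid with width 3 − 1 = 2.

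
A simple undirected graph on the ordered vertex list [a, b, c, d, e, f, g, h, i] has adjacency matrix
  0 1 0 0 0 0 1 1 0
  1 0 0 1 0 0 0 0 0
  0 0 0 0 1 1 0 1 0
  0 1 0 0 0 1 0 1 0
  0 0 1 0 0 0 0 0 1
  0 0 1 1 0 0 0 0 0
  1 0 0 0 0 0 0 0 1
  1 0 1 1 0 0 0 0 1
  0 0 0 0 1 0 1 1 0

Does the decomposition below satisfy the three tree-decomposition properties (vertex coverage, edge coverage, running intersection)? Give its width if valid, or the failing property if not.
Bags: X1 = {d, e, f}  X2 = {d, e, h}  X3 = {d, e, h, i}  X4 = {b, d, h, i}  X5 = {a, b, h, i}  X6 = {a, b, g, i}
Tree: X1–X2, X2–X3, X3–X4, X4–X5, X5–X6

No — vertex c appears in no bag.

A tree decomposition must satisfy three properties: every vertex lies in some bag; for every edge, both endpoints lie together in some bag; and for every vertex, the bags containing it form a connected subtree. Here vertex c appears in no bag, so the decomposition is invalid.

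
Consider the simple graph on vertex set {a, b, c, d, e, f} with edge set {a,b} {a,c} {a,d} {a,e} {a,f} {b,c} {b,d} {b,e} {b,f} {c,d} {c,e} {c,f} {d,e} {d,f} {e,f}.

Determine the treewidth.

A width-5 tree decomposition is:
Bags: B1 = {a, b, c, d, e, f}
Tree: (single bag)
With just one bag of size 6, the width is 6 − 1 = 5, so tw(G) ≤ 5. Conversely, {a, b, c, d, e, f} is a clique of size 6, and the vertices of any clique must share a bag in every tree decomposition; so some bag has ≥ 6 vertices and tw(G) ≥ 5. Therefore the treewidth is 5.

5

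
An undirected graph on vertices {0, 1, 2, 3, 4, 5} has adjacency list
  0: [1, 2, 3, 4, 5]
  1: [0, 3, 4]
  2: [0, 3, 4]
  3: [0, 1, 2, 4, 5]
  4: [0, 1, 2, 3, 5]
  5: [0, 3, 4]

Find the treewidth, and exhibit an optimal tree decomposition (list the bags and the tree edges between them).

The largest bag has 4 vertices, giving width 3; this decomposition certifies tw(G) ≤ 3. On the other hand G contains the 4-clique {0, 1, 3, 4}. A clique must lie in a single bag of any decomposition, so no decomposition can have width below 3. Therefore the treewidth is 3.

Treewidth 3.
One optimal decomposition is:
Bags: B1 = {0, 1, 3, 4}  B2 = {0, 2, 3, 4}  B3 = {0, 3, 4, 5}
Tree: B1–B2, B2–B3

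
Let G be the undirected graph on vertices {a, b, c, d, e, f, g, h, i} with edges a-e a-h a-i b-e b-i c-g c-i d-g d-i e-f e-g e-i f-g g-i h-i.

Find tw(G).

A width-2 tree decomposition is:
Bags: B1 = {d, g, i}  B2 = {e, g, i}  B3 = {c, g, i}  B4 = {b, e, i}  B5 = {a, e, i}  B6 = {a, h, i}  B7 = {e, f, g}
Tree: B1–B2, B2–B3, B2–B4, B4–B5, B5–B6, B2–B7
Each bag holds 3 vertices, so the decomposition has width 2, which upper-bounds the treewidth. On the other hand G contains the 3-clique {e, f, g}. A clique must lie in a single bag of any decomposition, so no decomposition can have width below 2. The upper and lower bounds meet at 2, so that is the treewidth.

2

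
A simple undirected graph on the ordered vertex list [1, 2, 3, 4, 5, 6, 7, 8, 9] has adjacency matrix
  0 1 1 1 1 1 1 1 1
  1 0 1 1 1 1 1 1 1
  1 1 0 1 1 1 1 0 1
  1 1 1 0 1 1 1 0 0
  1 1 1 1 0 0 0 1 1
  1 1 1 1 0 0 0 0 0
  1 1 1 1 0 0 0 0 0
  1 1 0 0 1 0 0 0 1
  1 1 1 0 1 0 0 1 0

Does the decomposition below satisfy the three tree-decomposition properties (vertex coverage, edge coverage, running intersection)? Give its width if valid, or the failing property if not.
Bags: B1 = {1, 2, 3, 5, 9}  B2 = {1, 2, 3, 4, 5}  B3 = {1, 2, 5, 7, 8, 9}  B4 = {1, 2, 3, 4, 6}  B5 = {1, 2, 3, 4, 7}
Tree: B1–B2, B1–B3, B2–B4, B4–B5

No — bags containing vertex 7 are not connected in the tree.

A tree decomposition must satisfy three properties: every vertex lies in some bag; for every edge, both endpoints lie together in some bag; and for every vertex, the bags containing it form a connected subtree. Here bags containing vertex 7 are not connected in the tree, so the decomposition is invalid.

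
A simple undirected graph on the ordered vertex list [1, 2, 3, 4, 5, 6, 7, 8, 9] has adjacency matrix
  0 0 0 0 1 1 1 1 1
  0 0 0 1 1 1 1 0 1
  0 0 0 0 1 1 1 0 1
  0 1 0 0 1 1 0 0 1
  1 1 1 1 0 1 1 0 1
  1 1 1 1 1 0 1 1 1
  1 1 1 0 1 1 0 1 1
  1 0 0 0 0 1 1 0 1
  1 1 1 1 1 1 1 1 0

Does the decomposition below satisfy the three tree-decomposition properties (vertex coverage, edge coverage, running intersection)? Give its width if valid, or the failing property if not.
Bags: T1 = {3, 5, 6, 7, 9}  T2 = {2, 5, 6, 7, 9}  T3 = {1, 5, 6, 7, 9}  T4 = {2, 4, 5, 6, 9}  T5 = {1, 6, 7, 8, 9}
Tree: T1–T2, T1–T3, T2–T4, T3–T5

Yes; width 4.

Vertex coverage: the bags together contain {1, 2, 3, 4, 5, 6, 7, 8, 9}, the full vertex set. Edge coverage: each edge of G has both endpoints in at least one bag. Running intersection: for every vertex, the bags containing it form a connected subtree. All three properties hold, so this is a valid tree decomposition of width max|bag| − 1 = 4, and hence tw(G) ≤ 4.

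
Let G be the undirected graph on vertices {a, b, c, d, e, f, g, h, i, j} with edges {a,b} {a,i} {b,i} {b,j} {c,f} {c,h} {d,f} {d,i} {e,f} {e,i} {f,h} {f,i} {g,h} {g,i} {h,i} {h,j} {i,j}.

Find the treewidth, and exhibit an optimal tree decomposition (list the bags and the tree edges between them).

Treewidth 2.
One optimal decomposition is:
Bags: B1 = {d, f, i}  B2 = {f, h, i}  B3 = {h, i, j}  B4 = {g, h, i}  B5 = {e, f, i}  B6 = {c, f, h}  B7 = {b, i, j}  B8 = {a, b, i}
Tree: B1–B2, B2–B3, B2–B4, B2–B5, B2–B6, B3–B7, B7–B8

The largest bag has 3 vertices, giving width 2; this decomposition certifies tw(G) ≤ 2. On the other hand G contains the 3-clique {c, f, h}. A clique must lie in a single bag of any decomposition, so no decomposition can have width below 2. Hence tw(G) = 2 exactly.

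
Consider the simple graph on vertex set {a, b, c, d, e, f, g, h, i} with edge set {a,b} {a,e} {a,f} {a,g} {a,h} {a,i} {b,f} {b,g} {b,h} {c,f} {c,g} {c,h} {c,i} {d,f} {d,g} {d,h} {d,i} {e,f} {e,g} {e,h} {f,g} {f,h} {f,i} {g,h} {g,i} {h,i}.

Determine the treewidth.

4

A width-4 tree decomposition is:
Bags: B1 = {a, b, f, g, h}  B2 = {a, f, g, h, i}  B3 = {a, e, f, g, h}  B4 = {c, f, g, h, i}  B5 = {d, f, g, h, i}
Tree: B1–B2, B1–B3, B2–B4, B2–B5
The largest bag has 5 vertices, giving width 4; this decomposition certifies tw(G) ≤ 4. On the other hand G contains the 5-clique {a, e, f, g, h}. A clique must lie in a single bag of any decomposition, so no decomposition can have width below 4. Therefore the treewidth is 4.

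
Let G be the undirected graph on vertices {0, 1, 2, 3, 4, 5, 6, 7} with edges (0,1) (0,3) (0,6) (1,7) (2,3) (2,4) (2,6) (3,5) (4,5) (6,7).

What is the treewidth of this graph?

2

A width-2 tree decomposition is:
Bags: B1 = {3, 4, 5}  B2 = {2, 3, 4}  B3 = {0, 2, 3}  B4 = {0, 2, 6}  B5 = {0, 1, 6}  B6 = {1, 6, 7}
Tree: B1–B2, B2–B3, B3–B4, B4–B5, B5–B6
The largest bag has 3 vertices, giving width 2; this decomposition certifies tw(G) ≤ 2. For the lower bound, G contains the cycle 5–4–2–3–5, so G is not a forest; only forests have treewidth ≤ 1, hence tw(G) ≥ 2. Hence tw(G) = 2 exactly.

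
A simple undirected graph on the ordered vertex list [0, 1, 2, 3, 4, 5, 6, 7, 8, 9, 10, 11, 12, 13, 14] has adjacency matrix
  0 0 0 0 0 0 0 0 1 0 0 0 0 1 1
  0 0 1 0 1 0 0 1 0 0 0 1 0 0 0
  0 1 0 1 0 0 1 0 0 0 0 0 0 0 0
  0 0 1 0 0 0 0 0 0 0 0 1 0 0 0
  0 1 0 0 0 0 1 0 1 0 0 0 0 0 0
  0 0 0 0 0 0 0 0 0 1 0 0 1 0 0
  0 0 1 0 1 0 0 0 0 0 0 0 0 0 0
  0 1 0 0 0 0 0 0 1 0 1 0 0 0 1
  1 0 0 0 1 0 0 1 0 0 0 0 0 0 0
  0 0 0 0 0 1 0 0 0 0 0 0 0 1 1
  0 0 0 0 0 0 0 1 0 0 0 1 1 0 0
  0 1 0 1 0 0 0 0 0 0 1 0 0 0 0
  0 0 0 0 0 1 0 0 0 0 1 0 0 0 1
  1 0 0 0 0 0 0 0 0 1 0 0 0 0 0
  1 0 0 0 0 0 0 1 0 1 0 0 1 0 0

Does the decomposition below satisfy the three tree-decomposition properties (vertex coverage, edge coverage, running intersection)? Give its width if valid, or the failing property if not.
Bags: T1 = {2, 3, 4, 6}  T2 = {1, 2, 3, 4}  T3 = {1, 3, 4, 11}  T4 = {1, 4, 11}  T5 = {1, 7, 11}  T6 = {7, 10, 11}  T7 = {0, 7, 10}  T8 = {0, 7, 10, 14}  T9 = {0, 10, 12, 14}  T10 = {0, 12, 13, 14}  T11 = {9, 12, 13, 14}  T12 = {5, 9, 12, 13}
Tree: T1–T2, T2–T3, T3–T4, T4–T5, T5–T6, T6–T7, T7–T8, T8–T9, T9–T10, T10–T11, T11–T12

A tree decomposition must satisfy three properties: every vertex lies in some bag; for every edge, both endpoints lie together in some bag; and for every vertex, the bags containing it form a connected subtree. Here vertex 8 appears in no bag, so the decomposition is invalid.

No — vertex 8 appears in no bag.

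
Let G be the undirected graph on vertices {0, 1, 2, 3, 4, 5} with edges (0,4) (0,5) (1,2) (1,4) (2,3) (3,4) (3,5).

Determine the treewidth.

2

A width-2 tree decomposition is:
Bags: B1 = {1, 2, 3}  B2 = {1, 3, 4}  B3 = {3, 4, 5}  B4 = {0, 4, 5}
Tree: B1–B2, B2–B3, B3–B4
Each bag holds 3 vertices, so the decomposition has width 2, which upper-bounds the treewidth. Since 2–1–4–3–2 is a cycle in G, G is not acyclic. Forests are exactly the graphs of treewidth ≤ 1, so tw(G) ≥ 2. Hence tw(G) = 2 exactly.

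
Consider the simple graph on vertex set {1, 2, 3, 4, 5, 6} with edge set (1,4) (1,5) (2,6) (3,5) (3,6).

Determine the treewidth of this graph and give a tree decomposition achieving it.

Treewidth 1.
One optimal decomposition is:
Bags: B1 = {2, 6}  B2 = {3, 6}  B3 = {3, 5}  B4 = {1, 5}  B5 = {1, 4}
Tree: B1–B2, B2–B3, B3–B4, B4–B5

The largest bag has 2 vertices, giving width 1; this decomposition certifies tw(G) ≤ 1. Since G has at least one edge (e.g. 2–6), it is not an edgeless graph, so tw(G) ≥ 1. Combining the bounds, tw(G) = 1.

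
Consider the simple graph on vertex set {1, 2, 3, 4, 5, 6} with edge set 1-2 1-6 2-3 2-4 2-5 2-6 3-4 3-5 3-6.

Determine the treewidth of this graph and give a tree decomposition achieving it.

The largest bag has 3 vertices, giving width 2; this decomposition certifies tw(G) ≤ 2. Conversely, {1, 2, 6} is a clique of size 3, and the vertices of any clique must share a bag in every tree decomposition; so some bag has ≥ 3 vertices and tw(G) ≥ 2. Hence tw(G) = 2 exactly.

Treewidth 2.
One optimal decomposition is:
Bags: B1 = {2, 3, 5}  B2 = {2, 3, 6}  B3 = {2, 3, 4}  B4 = {1, 2, 6}
Tree: B1–B2, B2–B3, B2–B4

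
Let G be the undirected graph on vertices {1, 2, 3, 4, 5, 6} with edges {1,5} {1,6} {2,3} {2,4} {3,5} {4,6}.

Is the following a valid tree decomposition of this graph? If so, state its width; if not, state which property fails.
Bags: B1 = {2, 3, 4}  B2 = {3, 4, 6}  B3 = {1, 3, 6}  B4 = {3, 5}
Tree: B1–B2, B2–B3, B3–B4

No — edge (1,5) lies in no bag.

A tree decomposition must satisfy three properties: every vertex lies in some bag; for every edge, both endpoints lie together in some bag; and for every vertex, the bags containing it form a connected subtree. Here edge (1,5) lies in no bag, so the decomposition is invalid.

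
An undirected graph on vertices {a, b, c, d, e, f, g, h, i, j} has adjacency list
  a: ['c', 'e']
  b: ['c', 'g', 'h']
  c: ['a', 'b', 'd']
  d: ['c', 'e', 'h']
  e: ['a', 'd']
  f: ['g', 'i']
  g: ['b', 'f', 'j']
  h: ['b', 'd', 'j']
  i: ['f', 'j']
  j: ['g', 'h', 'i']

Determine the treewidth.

A width-2 tree decomposition is:
Bags: B1 = {a, d, e}  B2 = {a, c, d}  B3 = {c, d, h}  B4 = {b, c, h}  B5 = {b, h, j}  B6 = {b, g, j}  B7 = {g, i, j}  B8 = {f, g, i}
Tree: B1–B2, B2–B3, B3–B4, B4–B5, B5–B6, B6–B7, B7–B8
Every bag has size at most 3, so the width is 3 − 1 = 2 and tw(G) ≤ 2. Since e–a–c–d–e is a cycle in G, G is not acyclic. Forests are exactly the graphs of treewidth ≤ 1, so tw(G) ≥ 2. Hence tw(G) = 2 exactly.

2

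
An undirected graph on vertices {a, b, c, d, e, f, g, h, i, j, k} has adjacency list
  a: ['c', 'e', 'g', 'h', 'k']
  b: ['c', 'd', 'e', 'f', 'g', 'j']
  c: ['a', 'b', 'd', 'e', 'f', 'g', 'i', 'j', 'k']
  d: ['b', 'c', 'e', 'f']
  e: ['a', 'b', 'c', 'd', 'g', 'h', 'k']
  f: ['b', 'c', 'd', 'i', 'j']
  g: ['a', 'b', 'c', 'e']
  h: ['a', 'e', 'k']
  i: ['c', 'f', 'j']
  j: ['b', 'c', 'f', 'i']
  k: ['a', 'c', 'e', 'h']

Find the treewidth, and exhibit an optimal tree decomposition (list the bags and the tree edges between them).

The largest bag has 4 vertices, giving width 3; this decomposition certifies tw(G) ≤ 3. On the other hand G contains the 4-clique {a, e, h, k}. A clique must lie in a single bag of any decomposition, so no decomposition can have width below 3. The upper and lower bounds meet at 3, so that is the treewidth.

Treewidth 3.
One such decomposition:
Bags: B1 = {a, c, e, k}  B2 = {a, c, e, g}  B3 = {b, c, e, g}  B4 = {a, e, h, k}  B5 = {b, c, d, e}  B6 = {b, c, d, f}  B7 = {b, c, f, j}  B8 = {c, f, i, j}
Tree: B1–B2, B2–B3, B1–B4, B3–B5, B5–B6, B6–B7, B7–B8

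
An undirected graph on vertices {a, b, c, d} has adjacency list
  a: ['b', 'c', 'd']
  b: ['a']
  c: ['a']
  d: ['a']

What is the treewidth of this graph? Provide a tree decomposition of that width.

Treewidth 1.
Bags: B1 = {a, c}  B2 = {a, d}  B3 = {a, b}
Tree: B1–B2, B1–B3

The largest bag has 2 vertices, giving width 1; this decomposition certifies tw(G) ≤ 1. Since G has at least one edge (e.g. a–c), it is not an edgeless graph, so tw(G) ≥ 1. Combining the bounds, tw(G) = 1.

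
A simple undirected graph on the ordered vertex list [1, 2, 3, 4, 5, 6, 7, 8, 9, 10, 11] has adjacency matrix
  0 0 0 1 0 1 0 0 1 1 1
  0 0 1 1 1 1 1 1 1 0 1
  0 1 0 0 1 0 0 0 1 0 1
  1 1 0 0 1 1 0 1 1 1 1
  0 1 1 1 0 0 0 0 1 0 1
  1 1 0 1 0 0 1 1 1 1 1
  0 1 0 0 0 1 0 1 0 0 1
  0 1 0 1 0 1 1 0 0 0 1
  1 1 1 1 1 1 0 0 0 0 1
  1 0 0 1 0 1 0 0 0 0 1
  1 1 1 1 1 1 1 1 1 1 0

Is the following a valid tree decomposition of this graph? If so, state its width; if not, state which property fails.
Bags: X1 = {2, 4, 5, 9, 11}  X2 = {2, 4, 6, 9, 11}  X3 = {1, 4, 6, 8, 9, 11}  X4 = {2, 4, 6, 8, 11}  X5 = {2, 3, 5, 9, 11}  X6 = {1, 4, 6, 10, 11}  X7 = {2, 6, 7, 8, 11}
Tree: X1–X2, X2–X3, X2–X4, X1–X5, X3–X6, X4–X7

A tree decomposition must satisfy three properties: every vertex lies in some bag; for every edge, both endpoints lie together in some bag; and for every vertex, the bags containing it form a connected subtree. Here bags containing vertex 8 are not connected in the tree, so the decomposition is invalid.

No — bags containing vertex 8 are not connected in the tree.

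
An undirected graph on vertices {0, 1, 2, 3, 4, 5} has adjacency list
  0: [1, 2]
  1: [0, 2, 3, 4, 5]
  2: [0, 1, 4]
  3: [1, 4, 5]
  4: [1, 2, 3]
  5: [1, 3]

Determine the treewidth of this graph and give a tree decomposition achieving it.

Treewidth 2.
One optimal decomposition is:
Bags: B1 = {1, 2, 4}  B2 = {0, 1, 2}  B3 = {1, 3, 4}  B4 = {1, 3, 5}
Tree: B1–B2, B1–B3, B3–B4

The largest bag has 3 vertices, giving width 2; this decomposition certifies tw(G) ≤ 2. For the lower bound, the 3 vertices {0, 1, 2} are pairwise adjacent, and any tree decomposition puts a clique entirely inside one bag — forcing width ≥ 2. The upper and lower bounds meet at 2, so that is the treewidth.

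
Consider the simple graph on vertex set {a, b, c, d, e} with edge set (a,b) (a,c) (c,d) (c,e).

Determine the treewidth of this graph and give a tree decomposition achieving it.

Treewidth 1.
One optimal decomposition is:
Bags: B1 = {a, c}  B2 = {c, e}  B3 = {c, d}  B4 = {a, b}
Tree: B1–B2, B1–B3, B1–B4

Each bag holds 2 vertices, so the decomposition has width 1, which upper-bounds the treewidth. Since G has at least one edge (e.g. a–c), it is not an edgeless graph, so tw(G) ≥ 1. The upper and lower bounds meet at 1, so that is the treewidth.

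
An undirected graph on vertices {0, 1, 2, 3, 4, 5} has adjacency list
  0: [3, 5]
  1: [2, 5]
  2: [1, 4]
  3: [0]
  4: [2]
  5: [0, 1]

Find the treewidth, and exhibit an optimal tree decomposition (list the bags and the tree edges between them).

Treewidth 1.
One such decomposition:
Bags: B1 = {2, 4}  B2 = {1, 2}  B3 = {1, 5}  B4 = {0, 5}  B5 = {0, 3}
Tree: B1–B2, B2–B3, B3–B4, B4–B5

Each bag holds 2 vertices, so the decomposition has width 1, which upper-bounds the treewidth. G has an edge, so its treewidth is at least 1. Combining the bounds, tw(G) = 1.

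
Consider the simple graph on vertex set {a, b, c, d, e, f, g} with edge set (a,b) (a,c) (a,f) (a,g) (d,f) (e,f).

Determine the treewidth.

A width-1 tree decomposition is:
Bags: B1 = {a, f}  B2 = {e, f}  B3 = {d, f}  B4 = {a, g}  B5 = {a, c}  B6 = {a, b}
Tree: B1–B2, B2–B3, B1–B4, B1–B5, B4–B6
Each bag holds 2 vertices, so the decomposition has width 1, which upper-bounds the treewidth. Since G has at least one edge (e.g. a–f), it is not an edgeless graph, so tw(G) ≥ 1. Hence tw(G) = 1 exactly.

1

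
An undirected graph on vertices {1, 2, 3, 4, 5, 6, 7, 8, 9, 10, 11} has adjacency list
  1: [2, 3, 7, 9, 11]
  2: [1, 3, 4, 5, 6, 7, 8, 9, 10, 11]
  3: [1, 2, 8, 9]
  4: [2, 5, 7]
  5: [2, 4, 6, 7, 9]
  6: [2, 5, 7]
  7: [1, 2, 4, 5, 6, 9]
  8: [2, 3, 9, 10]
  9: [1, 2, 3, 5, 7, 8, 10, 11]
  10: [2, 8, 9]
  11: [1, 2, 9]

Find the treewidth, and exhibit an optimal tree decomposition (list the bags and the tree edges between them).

Treewidth 3.
One such decomposition:
Bags: B1 = {2, 5, 7, 9}  B2 = {1, 2, 7, 9}  B3 = {1, 2, 3, 9}  B4 = {2, 4, 5, 7}  B5 = {2, 3, 8, 9}  B6 = {2, 8, 9, 10}  B7 = {1, 2, 9, 11}  B8 = {2, 5, 6, 7}
Tree: B1–B2, B2–B3, B1–B4, B3–B5, B5–B6, B2–B7, B1–B8

Each bag holds 4 vertices, so the decomposition has width 3, which upper-bounds the treewidth. For the lower bound, the 4 vertices {2, 8, 9, 10} are pairwise adjacent, and any tree decomposition puts a clique entirely inside one bag — forcing width ≥ 3. Hence tw(G) = 3 exactly.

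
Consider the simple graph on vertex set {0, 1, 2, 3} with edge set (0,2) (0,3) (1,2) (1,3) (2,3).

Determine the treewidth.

A width-2 tree decomposition is:
Bags: B1 = {0, 2, 3}  B2 = {1, 2, 3}
Tree: B1–B2
Each bag holds 3 vertices, so the decomposition has width 2, which upper-bounds the treewidth. Conversely, {0, 2, 3} is a clique of size 3, and the vertices of any clique must share a bag in every tree decomposition; so some bag has ≥ 3 vertices and tw(G) ≥ 2. Hence tw(G) = 2 exactly.

2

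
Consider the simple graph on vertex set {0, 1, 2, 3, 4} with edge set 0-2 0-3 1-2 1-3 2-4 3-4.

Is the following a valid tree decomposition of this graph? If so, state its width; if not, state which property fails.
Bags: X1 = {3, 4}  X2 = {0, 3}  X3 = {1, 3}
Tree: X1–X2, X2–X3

A tree decomposition must satisfy three properties: every vertex lies in some bag; for every edge, both endpoints lie together in some bag; and for every vertex, the bags containing it form a connected subtree. Here vertex 2 appears in no bag, so the decomposition is invalid.

No — vertex 2 appears in no bag.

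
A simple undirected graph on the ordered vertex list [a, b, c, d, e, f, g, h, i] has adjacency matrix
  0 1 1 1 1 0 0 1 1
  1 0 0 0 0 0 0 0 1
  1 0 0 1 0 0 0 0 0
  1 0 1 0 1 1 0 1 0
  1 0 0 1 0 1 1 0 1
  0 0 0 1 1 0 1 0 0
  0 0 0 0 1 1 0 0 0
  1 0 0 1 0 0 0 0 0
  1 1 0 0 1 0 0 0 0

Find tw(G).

2

A width-2 tree decomposition is:
Bags: B1 = {d, e, f}  B2 = {a, d, e}  B3 = {e, f, g}  B4 = {a, e, i}  B5 = {a, d, h}  B6 = {a, c, d}  B7 = {a, b, i}
Tree: B1–B2, B1–B3, B2–B4, B2–B5, B2–B6, B4–B7
The largest bag has 3 vertices, giving width 2; this decomposition certifies tw(G) ≤ 2. Conversely, {e, f, g} is a clique of size 3, and the vertices of any clique must share a bag in every tree decomposition; so some bag has ≥ 3 vertices and tw(G) ≥ 2. Combining the bounds, tw(G) = 2.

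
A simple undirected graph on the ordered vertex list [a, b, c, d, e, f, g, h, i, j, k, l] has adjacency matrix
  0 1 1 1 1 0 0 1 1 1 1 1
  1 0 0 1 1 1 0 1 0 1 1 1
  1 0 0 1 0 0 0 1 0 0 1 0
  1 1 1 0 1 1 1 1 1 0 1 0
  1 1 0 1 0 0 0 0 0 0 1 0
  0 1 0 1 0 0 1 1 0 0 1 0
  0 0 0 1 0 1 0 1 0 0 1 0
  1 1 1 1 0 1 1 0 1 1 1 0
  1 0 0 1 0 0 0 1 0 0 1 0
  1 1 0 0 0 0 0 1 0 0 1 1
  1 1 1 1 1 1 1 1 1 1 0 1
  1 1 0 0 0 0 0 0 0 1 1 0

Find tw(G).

4

A width-4 tree decomposition is:
Bags: B1 = {a, b, d, h, k}  B2 = {a, b, d, e, k}  B3 = {a, b, h, j, k}  B4 = {b, d, f, h, k}  B5 = {a, c, d, h, k}  B6 = {d, f, g, h, k}  B7 = {a, b, j, k, l}  B8 = {a, d, h, i, k}
Tree: B1–B2, B1–B3, B1–B4, B1–B5, B4–B6, B3–B7, B1–B8
The largest bag has 5 vertices, giving width 4; this decomposition certifies tw(G) ≤ 4. For the lower bound, the 5 vertices {a, b, d, e, k} are pairwise adjacent, and any tree decomposition puts a clique entirely inside one bag — forcing width ≥ 4. Therefore the treewidth is 4.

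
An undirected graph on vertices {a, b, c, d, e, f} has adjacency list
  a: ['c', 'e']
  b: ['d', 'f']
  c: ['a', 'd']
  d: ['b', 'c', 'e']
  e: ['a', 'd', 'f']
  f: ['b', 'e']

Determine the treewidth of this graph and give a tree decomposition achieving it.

Treewidth 2.
Bags: B1 = {b, e, f}  B2 = {b, d, e}  B3 = {a, d, e}  B4 = {a, c, d}
Tree: B1–B2, B2–B3, B3–B4

Each bag holds 3 vertices, so the decomposition has width 2, which upper-bounds the treewidth. The edges f–b–d–e–f form a cycle, so G is not a tree and its treewidth is at least 2. The upper and lower bounds meet at 2, so that is the treewidth.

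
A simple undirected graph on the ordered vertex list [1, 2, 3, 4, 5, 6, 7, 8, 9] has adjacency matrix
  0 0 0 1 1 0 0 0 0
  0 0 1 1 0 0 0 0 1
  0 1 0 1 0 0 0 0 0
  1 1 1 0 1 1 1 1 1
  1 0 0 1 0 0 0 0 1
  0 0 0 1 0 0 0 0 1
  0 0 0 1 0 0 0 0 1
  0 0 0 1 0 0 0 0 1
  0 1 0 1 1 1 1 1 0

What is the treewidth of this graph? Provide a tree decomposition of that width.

The largest bag has 3 vertices, giving width 2; this decomposition certifies tw(G) ≤ 2. For the lower bound, the 3 vertices {1, 4, 5} are pairwise adjacent, and any tree decomposition puts a clique entirely inside one bag — forcing width ≥ 2. Hence tw(G) = 2 exactly.

Treewidth 2.
One such decomposition:
Bags: B1 = {4, 6, 9}  B2 = {2, 4, 9}  B3 = {4, 8, 9}  B4 = {2, 3, 4}  B5 = {4, 7, 9}  B6 = {4, 5, 9}  B7 = {1, 4, 5}
Tree: B1–B2, B1–B3, B2–B4, B3–B5, B1–B6, B6–B7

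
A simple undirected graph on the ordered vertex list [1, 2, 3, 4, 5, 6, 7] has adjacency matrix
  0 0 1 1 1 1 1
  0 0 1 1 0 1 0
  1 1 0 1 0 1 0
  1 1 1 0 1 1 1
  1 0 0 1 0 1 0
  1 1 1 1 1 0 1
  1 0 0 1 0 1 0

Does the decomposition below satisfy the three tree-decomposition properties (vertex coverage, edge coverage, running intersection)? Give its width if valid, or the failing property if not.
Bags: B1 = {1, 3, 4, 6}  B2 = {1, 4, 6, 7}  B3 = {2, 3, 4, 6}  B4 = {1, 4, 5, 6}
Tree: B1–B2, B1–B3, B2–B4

Yes; width 3.

Vertex coverage: the bags together contain {1, 2, 3, 4, 5, 6, 7}, the full vertex set. Edge coverage: each edge of G has both endpoints in at least one bag. Running intersection: for every vertex, the bags containing it form a connected subtree. All three properties hold, so this is a valid tree decomposition of width max|bag| − 1 = 3, and hence tw(G) ≤ 3.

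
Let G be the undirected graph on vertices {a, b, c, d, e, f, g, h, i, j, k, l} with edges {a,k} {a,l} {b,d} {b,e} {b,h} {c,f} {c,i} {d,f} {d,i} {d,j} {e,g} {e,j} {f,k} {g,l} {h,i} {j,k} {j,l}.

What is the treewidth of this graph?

A width-3 tree decomposition is:
Bags: B1 = {b, c, h, i}  B2 = {b, c, d, i}  B3 = {b, c, d, f}  B4 = {b, d, e, f}  B5 = {d, e, f, j}  B6 = {e, f, j, k}  B7 = {e, g, j, k}  B8 = {g, j, k, l}  B9 = {a, g, k, l}
Tree: B1–B2, B2–B3, B3–B4, B4–B5, B5–B6, B6–B7, B7–B8, B8–B9
The largest bag has 4 vertices, giving width 3; this decomposition certifies tw(G) ≤ 3. For the lower bound: the 4 vertex sets {c,h,i}, {b}, {d}, {e,f,j,k} are disjoint, each induces a connected subgraph, and every pair is joined by at least one edge of G. Contracting each set to a single vertex therefore yields K_{4} as a minor, and since treewidth is minor-monotone, tw(G) ≥ tw(K_{4}) = 3. Combining the bounds, tw(G) = 3.

3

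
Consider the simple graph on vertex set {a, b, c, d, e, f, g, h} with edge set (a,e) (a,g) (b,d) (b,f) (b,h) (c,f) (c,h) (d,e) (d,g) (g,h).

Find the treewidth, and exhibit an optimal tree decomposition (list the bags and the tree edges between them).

Every bag has size at most 3, so the width is 3 − 1 = 2 and tw(G) ≤ 2. For the lower bound, G contains the cycle a–e–d–g–a, so G is not a forest; only forests have treewidth ≤ 1, hence tw(G) ≥ 2. Therefore the treewidth is 2.

Treewidth 2.
One such decomposition:
Bags: B1 = {a, e, g}  B2 = {d, e, g}  B3 = {d, g, h}  B4 = {b, d, h}  B5 = {b, c, h}  B6 = {b, c, f}
Tree: B1–B2, B2–B3, B3–B4, B4–B5, B5–B6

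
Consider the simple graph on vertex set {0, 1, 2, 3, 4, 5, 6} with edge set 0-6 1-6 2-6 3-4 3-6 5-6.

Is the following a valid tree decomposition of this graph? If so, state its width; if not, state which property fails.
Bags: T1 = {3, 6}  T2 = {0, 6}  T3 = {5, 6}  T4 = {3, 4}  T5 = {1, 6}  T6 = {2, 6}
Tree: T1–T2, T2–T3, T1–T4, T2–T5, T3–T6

Yes; width 1.

Vertex coverage: the bags together contain {0, 1, 2, 3, 4, 5, 6}, the full vertex set. Edge coverage: each edge of G has both endpoints in at least one bag. Running intersection: for every vertex, the bags containing it form a connected subtree. All three properties hold, so this is a valid tree decomposition of width max|bag| − 1 = 1, and hence tw(G) ≤ 1.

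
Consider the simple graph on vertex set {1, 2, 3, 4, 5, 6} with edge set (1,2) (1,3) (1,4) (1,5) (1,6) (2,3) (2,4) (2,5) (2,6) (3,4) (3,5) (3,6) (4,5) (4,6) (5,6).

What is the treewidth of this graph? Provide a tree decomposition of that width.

With just one bag of size 6, the width is 6 − 1 = 5, so tw(G) ≤ 5. Conversely, {1, 2, 3, 4, 5, 6} is a clique of size 6, and the vertices of any clique must share a bag in every tree decomposition; so some bag has ≥ 6 vertices and tw(G) ≥ 5. Combining the bounds, tw(G) = 5.

Treewidth 5.
One optimal decomposition is:
Bags: B1 = {1, 2, 3, 4, 5, 6}
Tree: (single bag)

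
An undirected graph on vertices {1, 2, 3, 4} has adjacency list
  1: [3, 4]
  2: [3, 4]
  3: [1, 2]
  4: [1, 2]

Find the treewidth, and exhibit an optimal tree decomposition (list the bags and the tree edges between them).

Every bag has size at most 3, so the width is 3 − 1 = 2 and tw(G) ≤ 2. The edges 3–1–4–2–3 form a cycle, so G is not a tree and its treewidth is at least 2. Therefore the treewidth is 2.

Treewidth 2.
Bags: B1 = {1, 3, 4}  B2 = {2, 3, 4}
Tree: B1–B2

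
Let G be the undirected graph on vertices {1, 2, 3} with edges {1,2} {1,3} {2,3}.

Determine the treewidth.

2

A width-2 tree decomposition is:
Bags: B1 = {1, 2, 3}
Tree: (single bag)
With just one bag of size 3, the width is 3 − 1 = 2, so tw(G) ≤ 2. On the other hand G contains the 3-clique {1, 2, 3}. A clique must lie in a single bag of any decomposition, so no decomposition can have width below 2. Hence tw(G) = 2 exactly.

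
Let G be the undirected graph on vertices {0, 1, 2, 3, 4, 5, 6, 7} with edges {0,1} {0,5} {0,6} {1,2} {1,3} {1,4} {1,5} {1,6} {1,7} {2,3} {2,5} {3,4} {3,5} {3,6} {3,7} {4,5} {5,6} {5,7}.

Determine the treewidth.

A width-3 tree decomposition is:
Bags: B1 = {1, 3, 5, 6}  B2 = {1, 2, 3, 5}  B3 = {0, 1, 5, 6}  B4 = {1, 3, 5, 7}  B5 = {1, 3, 4, 5}
Tree: B1–B2, B1–B3, B2–B4, B4–B5
Every bag has size at most 4, so the width is 4 − 1 = 3 and tw(G) ≤ 3. For the lower bound, the 4 vertices {0, 1, 5, 6} are pairwise adjacent, and any tree decomposition puts a clique entirely inside one bag — forcing width ≥ 3. Therefore the treewidth is 3.

3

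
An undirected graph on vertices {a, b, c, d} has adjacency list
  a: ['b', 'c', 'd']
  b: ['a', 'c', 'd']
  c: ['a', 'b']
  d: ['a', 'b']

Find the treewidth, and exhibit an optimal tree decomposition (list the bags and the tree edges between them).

Treewidth 2.
Bags: B1 = {a, b, c}  B2 = {a, b, d}
Tree: B1–B2

Every bag has size at most 3, so the width is 3 − 1 = 2 and tw(G) ≤ 2. Conversely, {a, b, d} is a clique of size 3, and the vertices of any clique must share a bag in every tree decomposition; so some bag has ≥ 3 vertices and tw(G) ≥ 2. The upper and lower bounds meet at 2, so that is the treewidth.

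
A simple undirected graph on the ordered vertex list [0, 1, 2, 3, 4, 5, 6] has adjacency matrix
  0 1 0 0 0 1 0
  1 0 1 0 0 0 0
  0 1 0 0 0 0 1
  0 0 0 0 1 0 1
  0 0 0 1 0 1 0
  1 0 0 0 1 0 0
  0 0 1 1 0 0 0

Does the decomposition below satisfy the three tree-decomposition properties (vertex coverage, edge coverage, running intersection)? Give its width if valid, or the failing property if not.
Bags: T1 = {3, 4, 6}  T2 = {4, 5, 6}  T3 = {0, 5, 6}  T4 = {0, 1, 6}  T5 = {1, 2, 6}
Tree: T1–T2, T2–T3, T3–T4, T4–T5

Checking the three conditions: (i) the bags cover all of {0, 1, 2, 3, 4, 5, 6}; (ii) for each edge, some bag contains both endpoints; (iii) the bags containing any fixed vertex form a subtree. All hold, so the decomposition is valid with width 3 − 1 = 2.

Yes; width 2.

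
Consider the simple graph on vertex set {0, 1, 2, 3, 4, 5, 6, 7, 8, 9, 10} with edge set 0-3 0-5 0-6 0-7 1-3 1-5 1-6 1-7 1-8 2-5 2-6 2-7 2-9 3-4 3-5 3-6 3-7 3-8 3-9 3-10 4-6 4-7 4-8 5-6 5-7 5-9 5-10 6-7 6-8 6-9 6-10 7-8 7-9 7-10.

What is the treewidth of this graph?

4

A width-4 tree decomposition is:
Bags: B1 = {3, 5, 6, 7, 9}  B2 = {1, 3, 5, 6, 7}  B3 = {1, 3, 6, 7, 8}  B4 = {0, 3, 5, 6, 7}  B5 = {2, 5, 6, 7, 9}  B6 = {3, 4, 6, 7, 8}  B7 = {3, 5, 6, 7, 10}
Tree: B1–B2, B2–B3, B1–B4, B1–B5, B3–B6, B4–B7
Every bag has size at most 5, so the width is 5 − 1 = 4 and tw(G) ≤ 4. On the other hand G contains the 5-clique {2, 5, 6, 7, 9}. A clique must lie in a single bag of any decomposition, so no decomposition can have width below 4. The upper and lower bounds meet at 4, so that is the treewidth.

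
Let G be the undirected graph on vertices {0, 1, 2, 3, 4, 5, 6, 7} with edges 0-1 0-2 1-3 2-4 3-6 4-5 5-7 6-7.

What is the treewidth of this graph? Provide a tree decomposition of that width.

Treewidth 2.
Bags: B1 = {0, 1, 2}  B2 = {1, 2, 3}  B3 = {2, 3, 6}  B4 = {2, 6, 7}  B5 = {2, 5, 7}  B6 = {2, 4, 5}
Tree: B1–B2, B2–B3, B3–B4, B4–B5, B5–B6

The largest bag has 3 vertices, giving width 2; this decomposition certifies tw(G) ≤ 2. Since 2–0–1–3–6–7–5–4–2 is a cycle in G, G is not acyclic. Forests are exactly the graphs of treewidth ≤ 1, so tw(G) ≥ 2. Therefore the treewidth is 2.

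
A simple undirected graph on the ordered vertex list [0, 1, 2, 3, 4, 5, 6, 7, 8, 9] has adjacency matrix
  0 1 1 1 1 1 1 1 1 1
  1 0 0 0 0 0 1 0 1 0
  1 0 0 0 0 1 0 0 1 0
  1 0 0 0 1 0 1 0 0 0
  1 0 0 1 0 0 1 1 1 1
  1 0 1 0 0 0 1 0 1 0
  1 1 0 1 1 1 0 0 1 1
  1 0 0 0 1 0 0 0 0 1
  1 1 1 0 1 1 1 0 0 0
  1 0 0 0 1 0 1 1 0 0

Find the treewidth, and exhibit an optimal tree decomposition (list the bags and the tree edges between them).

The largest bag has 4 vertices, giving width 3; this decomposition certifies tw(G) ≤ 3. For the lower bound, the 4 vertices {0, 2, 5, 8} are pairwise adjacent, and any tree decomposition puts a clique entirely inside one bag — forcing width ≥ 3. Therefore the treewidth is 3.

Treewidth 3.
One optimal decomposition is:
Bags: B1 = {0, 4, 6, 9}  B2 = {0, 4, 6, 8}  B3 = {0, 5, 6, 8}  B4 = {0, 3, 4, 6}  B5 = {0, 1, 6, 8}  B6 = {0, 2, 5, 8}  B7 = {0, 4, 7, 9}
Tree: B1–B2, B2–B3, B1–B4, B2–B5, B3–B6, B1–B7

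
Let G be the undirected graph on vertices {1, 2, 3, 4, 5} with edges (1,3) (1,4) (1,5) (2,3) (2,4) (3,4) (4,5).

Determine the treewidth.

A width-2 tree decomposition is:
Bags: B1 = {1, 4, 5}  B2 = {1, 3, 4}  B3 = {2, 3, 4}
Tree: B1–B2, B2–B3
The largest bag has 3 vertices, giving width 2; this decomposition certifies tw(G) ≤ 2. On the other hand G contains the 3-clique {1, 3, 4}. A clique must lie in a single bag of any decomposition, so no decomposition can have width below 2. The upper and lower bounds meet at 2, so that is the treewidth.

2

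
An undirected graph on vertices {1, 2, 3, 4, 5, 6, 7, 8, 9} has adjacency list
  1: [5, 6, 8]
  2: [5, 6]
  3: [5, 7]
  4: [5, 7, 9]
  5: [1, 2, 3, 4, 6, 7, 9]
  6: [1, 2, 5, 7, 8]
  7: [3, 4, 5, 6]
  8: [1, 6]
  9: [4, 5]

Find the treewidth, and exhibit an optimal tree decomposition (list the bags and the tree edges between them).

Each bag holds 3 vertices, so the decomposition has width 2, which upper-bounds the treewidth. On the other hand G contains the 3-clique {1, 6, 8}. A clique must lie in a single bag of any decomposition, so no decomposition can have width below 2. Therefore the treewidth is 2.

Treewidth 2.
One such decomposition:
Bags: B1 = {5, 6, 7}  B2 = {3, 5, 7}  B3 = {4, 5, 7}  B4 = {1, 5, 6}  B5 = {2, 5, 6}  B6 = {1, 6, 8}  B7 = {4, 5, 9}
Tree: B1–B2, B2–B3, B1–B4, B1–B5, B4–B6, B3–B7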